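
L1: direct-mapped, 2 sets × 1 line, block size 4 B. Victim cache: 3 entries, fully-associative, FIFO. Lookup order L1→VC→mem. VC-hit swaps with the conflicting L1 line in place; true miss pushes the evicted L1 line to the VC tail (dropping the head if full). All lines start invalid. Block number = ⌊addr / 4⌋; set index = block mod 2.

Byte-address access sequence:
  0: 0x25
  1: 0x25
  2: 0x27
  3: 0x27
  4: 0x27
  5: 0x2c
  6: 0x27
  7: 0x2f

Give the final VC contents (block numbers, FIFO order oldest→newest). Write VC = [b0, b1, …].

0: 0x25 (blk 9, set 1) → MISS  vc=[]
1: 0x25 (blk 9, set 1) → L1-HIT  vc=[]
2: 0x27 (blk 9, set 1) → L1-HIT  vc=[]
3: 0x27 (blk 9, set 1) → L1-HIT  vc=[]
4: 0x27 (blk 9, set 1) → L1-HIT  vc=[]
5: 0x2c (blk 11, set 1) → MISS  vc=[9]
6: 0x27 (blk 9, set 1) → VC-HIT  vc=[11]
7: 0x2f (blk 11, set 1) → VC-HIT  vc=[9]

VC = [9]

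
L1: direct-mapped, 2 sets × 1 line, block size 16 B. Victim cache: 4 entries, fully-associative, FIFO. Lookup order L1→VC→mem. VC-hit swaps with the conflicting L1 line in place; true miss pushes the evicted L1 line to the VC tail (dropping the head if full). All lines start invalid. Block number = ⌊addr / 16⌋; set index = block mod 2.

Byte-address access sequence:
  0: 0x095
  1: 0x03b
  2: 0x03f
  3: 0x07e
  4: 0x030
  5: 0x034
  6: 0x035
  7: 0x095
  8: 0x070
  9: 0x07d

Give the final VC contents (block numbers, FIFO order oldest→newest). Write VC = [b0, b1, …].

0: 0x95 (blk 9, set 1) → MISS  vc=[]
1: 0x3b (blk 3, set 1) → MISS  vc=[9]
2: 0x3f (blk 3, set 1) → L1-HIT  vc=[9]
3: 0x7e (blk 7, set 1) → MISS  vc=[9, 3]
4: 0x30 (blk 3, set 1) → VC-HIT  vc=[9, 7]
5: 0x34 (blk 3, set 1) → L1-HIT  vc=[9, 7]
6: 0x35 (blk 3, set 1) → L1-HIT  vc=[9, 7]
7: 0x95 (blk 9, set 1) → VC-HIT  vc=[3, 7]
8: 0x70 (blk 7, set 1) → VC-HIT  vc=[3, 9]
9: 0x7d (blk 7, set 1) → L1-HIT  vc=[3, 9]

VC = [3, 9]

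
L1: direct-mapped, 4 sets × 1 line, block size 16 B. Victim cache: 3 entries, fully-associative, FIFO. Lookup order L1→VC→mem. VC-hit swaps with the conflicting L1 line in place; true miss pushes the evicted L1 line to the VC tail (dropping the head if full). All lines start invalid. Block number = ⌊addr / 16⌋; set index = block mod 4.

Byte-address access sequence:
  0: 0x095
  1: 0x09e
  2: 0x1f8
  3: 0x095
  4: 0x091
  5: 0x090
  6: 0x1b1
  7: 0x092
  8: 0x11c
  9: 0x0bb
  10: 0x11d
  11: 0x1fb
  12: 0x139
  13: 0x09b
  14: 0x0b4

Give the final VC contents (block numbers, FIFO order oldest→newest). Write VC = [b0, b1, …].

VC = [27, 31, 19]

0: 0x95 (blk 9, set 1) → MISS  vc=[]
1: 0x9e (blk 9, set 1) → L1-HIT  vc=[]
2: 0x1f8 (blk 31, set 3) → MISS  vc=[]
3: 0x95 (blk 9, set 1) → L1-HIT  vc=[]
4: 0x91 (blk 9, set 1) → L1-HIT  vc=[]
5: 0x90 (blk 9, set 1) → L1-HIT  vc=[]
6: 0x1b1 (blk 27, set 3) → MISS  vc=[31]
7: 0x92 (blk 9, set 1) → L1-HIT  vc=[31]
8: 0x11c (blk 17, set 1) → MISS  vc=[31, 9]
9: 0xbb (blk 11, set 3) → MISS  vc=[31, 9, 27]
10: 0x11d (blk 17, set 1) → L1-HIT  vc=[31, 9, 27]
11: 0x1fb (blk 31, set 3) → VC-HIT  vc=[11, 9, 27]
12: 0x139 (blk 19, set 3) → MISS  vc=[9, 27, 31]
13: 0x9b (blk 9, set 1) → VC-HIT  vc=[17, 27, 31]
14: 0xb4 (blk 11, set 3) → MISS  vc=[27, 31, 19]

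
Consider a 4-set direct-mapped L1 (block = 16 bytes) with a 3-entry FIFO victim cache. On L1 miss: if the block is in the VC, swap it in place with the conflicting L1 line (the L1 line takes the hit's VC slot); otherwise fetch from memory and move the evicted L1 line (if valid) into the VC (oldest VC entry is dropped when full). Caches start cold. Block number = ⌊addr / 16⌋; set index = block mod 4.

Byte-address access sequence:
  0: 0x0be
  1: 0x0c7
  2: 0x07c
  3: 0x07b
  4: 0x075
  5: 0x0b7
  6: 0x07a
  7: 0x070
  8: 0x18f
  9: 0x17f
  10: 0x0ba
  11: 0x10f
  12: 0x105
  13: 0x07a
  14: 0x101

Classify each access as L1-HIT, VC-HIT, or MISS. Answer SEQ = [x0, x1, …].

SEQ = [MISS, MISS, MISS, L1-HIT, L1-HIT, VC-HIT, VC-HIT, L1-HIT, MISS, MISS, VC-HIT, MISS, L1-HIT, VC-HIT, L1-HIT]

#0 0xbe→b11/s3 MISS; vc=[]
#1 0xc7→b12/s0 MISS; vc=[]
#2 0x7c→b7/s3 MISS; vc=[11]
#3 0x7b→b7/s3 L1-HIT; vc=[11]
#4 0x75→b7/s3 L1-HIT; vc=[11]
#5 0xb7→b11/s3 VC-HIT; vc=[7]
#6 0x7a→b7/s3 VC-HIT; vc=[11]
#7 0x70→b7/s3 L1-HIT; vc=[11]
#8 0x18f→b24/s0 MISS; vc=[11,12]
#9 0x17f→b23/s3 MISS; vc=[11,12,7]
#10 0xba→b11/s3 VC-HIT; vc=[23,12,7]
#11 0x10f→b16/s0 MISS; vc=[12,7,24]
#12 0x105→b16/s0 L1-HIT; vc=[12,7,24]
#13 0x7a→b7/s3 VC-HIT; vc=[12,11,24]
#14 0x101→b16/s0 L1-HIT; vc=[12,11,24]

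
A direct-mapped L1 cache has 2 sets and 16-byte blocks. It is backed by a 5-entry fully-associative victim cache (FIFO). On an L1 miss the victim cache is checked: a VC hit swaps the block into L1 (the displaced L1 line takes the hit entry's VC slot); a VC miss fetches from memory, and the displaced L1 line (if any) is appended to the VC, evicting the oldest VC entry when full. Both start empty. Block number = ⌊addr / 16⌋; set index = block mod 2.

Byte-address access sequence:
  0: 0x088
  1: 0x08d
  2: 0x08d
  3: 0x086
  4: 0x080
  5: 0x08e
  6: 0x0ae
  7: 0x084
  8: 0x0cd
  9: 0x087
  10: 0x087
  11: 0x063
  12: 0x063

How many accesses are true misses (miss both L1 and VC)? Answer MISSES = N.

MISSES = 4

#0 0x88→b8/s0 MISS; vc=[]
#1 0x8d→b8/s0 L1-HIT; vc=[]
#2 0x8d→b8/s0 L1-HIT; vc=[]
#3 0x86→b8/s0 L1-HIT; vc=[]
#4 0x80→b8/s0 L1-HIT; vc=[]
#5 0x8e→b8/s0 L1-HIT; vc=[]
#6 0xae→b10/s0 MISS; vc=[8]
#7 0x84→b8/s0 VC-HIT; vc=[10]
#8 0xcd→b12/s0 MISS; vc=[10,8]
#9 0x87→b8/s0 VC-HIT; vc=[10,12]
#10 0x87→b8/s0 L1-HIT; vc=[10,12]
#11 0x63→b6/s0 MISS; vc=[10,12,8]
#12 0x63→b6/s0 L1-HIT; vc=[10,12,8]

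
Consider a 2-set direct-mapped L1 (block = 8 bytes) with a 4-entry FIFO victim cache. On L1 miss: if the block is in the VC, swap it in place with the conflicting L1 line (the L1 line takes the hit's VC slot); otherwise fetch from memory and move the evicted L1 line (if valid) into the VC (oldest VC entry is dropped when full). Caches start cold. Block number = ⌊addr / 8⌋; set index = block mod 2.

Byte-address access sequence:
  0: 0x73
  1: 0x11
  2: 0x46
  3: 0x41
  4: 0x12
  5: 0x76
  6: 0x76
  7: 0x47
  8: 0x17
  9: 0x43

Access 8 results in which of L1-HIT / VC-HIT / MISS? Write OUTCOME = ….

0: 0x73 (blk 14, set 0) → MISS  vc=[]
1: 0x11 (blk 2, set 0) → MISS  vc=[14]
2: 0x46 (blk 8, set 0) → MISS  vc=[14, 2]
3: 0x41 (blk 8, set 0) → L1-HIT  vc=[14, 2]
4: 0x12 (blk 2, set 0) → VC-HIT  vc=[14, 8]
5: 0x76 (blk 14, set 0) → VC-HIT  vc=[2, 8]
6: 0x76 (blk 14, set 0) → L1-HIT  vc=[2, 8]
7: 0x47 (blk 8, set 0) → VC-HIT  vc=[2, 14]
8: 0x17 (blk 2, set 0) → VC-HIT  vc=[8, 14]
9: 0x43 (blk 8, set 0) → VC-HIT  vc=[2, 14]

OUTCOME = VC-HIT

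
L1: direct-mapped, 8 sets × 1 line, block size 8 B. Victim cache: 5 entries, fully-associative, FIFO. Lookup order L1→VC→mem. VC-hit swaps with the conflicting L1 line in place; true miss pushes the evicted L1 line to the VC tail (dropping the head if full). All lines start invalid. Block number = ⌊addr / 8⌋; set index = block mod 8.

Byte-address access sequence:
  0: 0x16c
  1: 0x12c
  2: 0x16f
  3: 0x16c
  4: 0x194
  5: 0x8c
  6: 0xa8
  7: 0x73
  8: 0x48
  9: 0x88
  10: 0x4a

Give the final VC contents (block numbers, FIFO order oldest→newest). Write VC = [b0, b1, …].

  [0] addr=0x16c blk=45 s=5: MISS | VC []
  [1] addr=0x12c blk=37 s=5: MISS | VC [45]
  [2] addr=0x16f blk=45 s=5: VC-HIT | VC [37]
  [3] addr=0x16c blk=45 s=5: L1-HIT | VC [37]
  [4] addr=0x194 blk=50 s=2: MISS | VC [37]
  [5] addr=0x8c blk=17 s=1: MISS | VC [37]
  [6] addr=0xa8 blk=21 s=5: MISS | VC [37, 45]
  [7] addr=0x73 blk=14 s=6: MISS | VC [37, 45]
  [8] addr=0x48 blk=9 s=1: MISS | VC [37, 45, 17]
  [9] addr=0x88 blk=17 s=1: VC-HIT | VC [37, 45, 9]
  [10] addr=0x4a blk=9 s=1: VC-HIT | VC [37, 45, 17]

VC = [37, 45, 17]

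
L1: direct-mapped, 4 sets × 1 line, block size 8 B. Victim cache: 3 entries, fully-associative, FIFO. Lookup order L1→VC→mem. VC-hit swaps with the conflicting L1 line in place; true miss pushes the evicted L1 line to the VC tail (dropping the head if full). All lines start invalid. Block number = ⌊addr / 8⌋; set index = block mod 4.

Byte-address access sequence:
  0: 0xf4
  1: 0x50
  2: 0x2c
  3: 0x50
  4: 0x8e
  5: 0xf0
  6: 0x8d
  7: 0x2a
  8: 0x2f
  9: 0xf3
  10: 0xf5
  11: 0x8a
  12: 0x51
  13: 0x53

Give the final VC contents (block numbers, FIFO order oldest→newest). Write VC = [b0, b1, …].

VC = [30, 5]

0: 0xf4 (blk 30, set 2) → MISS  vc=[]
1: 0x50 (blk 10, set 2) → MISS  vc=[30]
2: 0x2c (blk 5, set 1) → MISS  vc=[30]
3: 0x50 (blk 10, set 2) → L1-HIT  vc=[30]
4: 0x8e (blk 17, set 1) → MISS  vc=[30, 5]
5: 0xf0 (blk 30, set 2) → VC-HIT  vc=[10, 5]
6: 0x8d (blk 17, set 1) → L1-HIT  vc=[10, 5]
7: 0x2a (blk 5, set 1) → VC-HIT  vc=[10, 17]
8: 0x2f (blk 5, set 1) → L1-HIT  vc=[10, 17]
9: 0xf3 (blk 30, set 2) → L1-HIT  vc=[10, 17]
10: 0xf5 (blk 30, set 2) → L1-HIT  vc=[10, 17]
11: 0x8a (blk 17, set 1) → VC-HIT  vc=[10, 5]
12: 0x51 (blk 10, set 2) → VC-HIT  vc=[30, 5]
13: 0x53 (blk 10, set 2) → L1-HIT  vc=[30, 5]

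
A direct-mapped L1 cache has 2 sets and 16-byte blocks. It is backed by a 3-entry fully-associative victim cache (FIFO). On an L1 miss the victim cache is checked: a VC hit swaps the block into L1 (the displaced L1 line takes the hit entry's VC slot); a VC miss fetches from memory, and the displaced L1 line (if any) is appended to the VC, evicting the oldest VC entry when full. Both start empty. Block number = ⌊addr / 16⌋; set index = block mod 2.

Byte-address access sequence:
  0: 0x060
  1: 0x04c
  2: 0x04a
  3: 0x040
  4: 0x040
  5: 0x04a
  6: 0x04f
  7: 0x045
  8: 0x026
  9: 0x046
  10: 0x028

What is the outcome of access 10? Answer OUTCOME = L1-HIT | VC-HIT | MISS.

  [0] addr=0x60 blk=6 s=0: MISS | VC []
  [1] addr=0x4c blk=4 s=0: MISS | VC [6]
  [2] addr=0x4a blk=4 s=0: L1-HIT | VC [6]
  [3] addr=0x40 blk=4 s=0: L1-HIT | VC [6]
  [4] addr=0x40 blk=4 s=0: L1-HIT | VC [6]
  [5] addr=0x4a blk=4 s=0: L1-HIT | VC [6]
  [6] addr=0x4f blk=4 s=0: L1-HIT | VC [6]
  [7] addr=0x45 blk=4 s=0: L1-HIT | VC [6]
  [8] addr=0x26 blk=2 s=0: MISS | VC [6, 4]
  [9] addr=0x46 blk=4 s=0: VC-HIT | VC [6, 2]
  [10] addr=0x28 blk=2 s=0: VC-HIT | VC [6, 4]

OUTCOME = VC-HIT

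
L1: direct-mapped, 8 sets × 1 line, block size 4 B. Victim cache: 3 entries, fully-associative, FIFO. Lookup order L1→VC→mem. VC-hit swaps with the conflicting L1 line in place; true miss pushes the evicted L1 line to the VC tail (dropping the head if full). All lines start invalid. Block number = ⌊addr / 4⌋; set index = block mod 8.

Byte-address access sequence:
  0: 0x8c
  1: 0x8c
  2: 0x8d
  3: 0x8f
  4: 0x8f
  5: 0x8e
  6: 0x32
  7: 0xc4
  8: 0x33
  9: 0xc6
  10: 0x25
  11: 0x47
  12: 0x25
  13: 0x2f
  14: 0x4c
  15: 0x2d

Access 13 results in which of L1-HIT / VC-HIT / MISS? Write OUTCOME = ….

OUTCOME = MISS

  [0] addr=0x8c blk=35 s=3: MISS | VC []
  [1] addr=0x8c blk=35 s=3: L1-HIT | VC []
  [2] addr=0x8d blk=35 s=3: L1-HIT | VC []
  [3] addr=0x8f blk=35 s=3: L1-HIT | VC []
  [4] addr=0x8f blk=35 s=3: L1-HIT | VC []
  [5] addr=0x8e blk=35 s=3: L1-HIT | VC []
  [6] addr=0x32 blk=12 s=4: MISS | VC []
  [7] addr=0xc4 blk=49 s=1: MISS | VC []
  [8] addr=0x33 blk=12 s=4: L1-HIT | VC []
  [9] addr=0xc6 blk=49 s=1: L1-HIT | VC []
  [10] addr=0x25 blk=9 s=1: MISS | VC [49]
  [11] addr=0x47 blk=17 s=1: MISS | VC [49, 9]
  [12] addr=0x25 blk=9 s=1: VC-HIT | VC [49, 17]
  [13] addr=0x2f blk=11 s=3: MISS | VC [49, 17, 35]
  [14] addr=0x4c blk=19 s=3: MISS | VC [17, 35, 11]
  [15] addr=0x2d blk=11 s=3: VC-HIT | VC [17, 35, 19]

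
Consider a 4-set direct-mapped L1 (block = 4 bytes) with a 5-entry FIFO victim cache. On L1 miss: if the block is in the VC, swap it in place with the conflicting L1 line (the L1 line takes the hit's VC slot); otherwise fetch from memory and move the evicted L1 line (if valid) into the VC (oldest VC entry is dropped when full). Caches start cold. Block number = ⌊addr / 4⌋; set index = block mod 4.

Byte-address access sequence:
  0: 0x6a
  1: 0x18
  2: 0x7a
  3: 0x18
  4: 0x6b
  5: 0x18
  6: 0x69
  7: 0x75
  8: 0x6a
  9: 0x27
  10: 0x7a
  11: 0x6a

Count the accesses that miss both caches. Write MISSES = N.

  [0] addr=0x6a blk=26 s=2: MISS | VC []
  [1] addr=0x18 blk=6 s=2: MISS | VC [26]
  [2] addr=0x7a blk=30 s=2: MISS | VC [26, 6]
  [3] addr=0x18 blk=6 s=2: VC-HIT | VC [26, 30]
  [4] addr=0x6b blk=26 s=2: VC-HIT | VC [6, 30]
  [5] addr=0x18 blk=6 s=2: VC-HIT | VC [26, 30]
  [6] addr=0x69 blk=26 s=2: VC-HIT | VC [6, 30]
  [7] addr=0x75 blk=29 s=1: MISS | VC [6, 30]
  [8] addr=0x6a blk=26 s=2: L1-HIT | VC [6, 30]
  [9] addr=0x27 blk=9 s=1: MISS | VC [6, 30, 29]
  [10] addr=0x7a blk=30 s=2: VC-HIT | VC [6, 26, 29]
  [11] addr=0x6a blk=26 s=2: VC-HIT | VC [6, 30, 29]

MISSES = 5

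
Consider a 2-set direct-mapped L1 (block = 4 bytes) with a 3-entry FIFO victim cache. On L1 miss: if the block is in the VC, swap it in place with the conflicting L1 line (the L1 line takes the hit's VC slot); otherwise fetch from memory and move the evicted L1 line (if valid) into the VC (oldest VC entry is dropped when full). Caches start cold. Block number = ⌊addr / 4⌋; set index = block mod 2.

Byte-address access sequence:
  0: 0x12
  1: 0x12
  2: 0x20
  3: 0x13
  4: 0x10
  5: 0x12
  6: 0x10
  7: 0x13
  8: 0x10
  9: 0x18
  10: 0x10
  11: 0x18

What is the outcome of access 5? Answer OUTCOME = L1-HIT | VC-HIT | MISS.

OUTCOME = L1-HIT

  [0] addr=0x12 blk=4 s=0: MISS | VC []
  [1] addr=0x12 blk=4 s=0: L1-HIT | VC []
  [2] addr=0x20 blk=8 s=0: MISS | VC [4]
  [3] addr=0x13 blk=4 s=0: VC-HIT | VC [8]
  [4] addr=0x10 blk=4 s=0: L1-HIT | VC [8]
  [5] addr=0x12 blk=4 s=0: L1-HIT | VC [8]
  [6] addr=0x10 blk=4 s=0: L1-HIT | VC [8]
  [7] addr=0x13 blk=4 s=0: L1-HIT | VC [8]
  [8] addr=0x10 blk=4 s=0: L1-HIT | VC [8]
  [9] addr=0x18 blk=6 s=0: MISS | VC [8, 4]
  [10] addr=0x10 blk=4 s=0: VC-HIT | VC [8, 6]
  [11] addr=0x18 blk=6 s=0: VC-HIT | VC [8, 4]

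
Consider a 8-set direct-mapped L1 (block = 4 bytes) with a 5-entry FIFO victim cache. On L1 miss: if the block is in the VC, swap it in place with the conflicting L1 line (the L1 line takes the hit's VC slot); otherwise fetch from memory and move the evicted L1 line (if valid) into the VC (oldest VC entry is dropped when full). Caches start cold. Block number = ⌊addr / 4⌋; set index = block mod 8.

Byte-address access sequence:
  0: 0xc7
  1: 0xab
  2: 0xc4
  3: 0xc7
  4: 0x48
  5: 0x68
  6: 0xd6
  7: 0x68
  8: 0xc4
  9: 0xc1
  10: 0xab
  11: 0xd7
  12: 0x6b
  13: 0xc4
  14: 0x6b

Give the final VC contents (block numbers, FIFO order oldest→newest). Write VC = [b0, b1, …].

VC = [42, 18]

#0 0xc7→b49/s1 MISS; vc=[]
#1 0xab→b42/s2 MISS; vc=[]
#2 0xc4→b49/s1 L1-HIT; vc=[]
#3 0xc7→b49/s1 L1-HIT; vc=[]
#4 0x48→b18/s2 MISS; vc=[42]
#5 0x68→b26/s2 MISS; vc=[42,18]
#6 0xd6→b53/s5 MISS; vc=[42,18]
#7 0x68→b26/s2 L1-HIT; vc=[42,18]
#8 0xc4→b49/s1 L1-HIT; vc=[42,18]
#9 0xc1→b48/s0 MISS; vc=[42,18]
#10 0xab→b42/s2 VC-HIT; vc=[26,18]
#11 0xd7→b53/s5 L1-HIT; vc=[26,18]
#12 0x6b→b26/s2 VC-HIT; vc=[42,18]
#13 0xc4→b49/s1 L1-HIT; vc=[42,18]
#14 0x6b→b26/s2 L1-HIT; vc=[42,18]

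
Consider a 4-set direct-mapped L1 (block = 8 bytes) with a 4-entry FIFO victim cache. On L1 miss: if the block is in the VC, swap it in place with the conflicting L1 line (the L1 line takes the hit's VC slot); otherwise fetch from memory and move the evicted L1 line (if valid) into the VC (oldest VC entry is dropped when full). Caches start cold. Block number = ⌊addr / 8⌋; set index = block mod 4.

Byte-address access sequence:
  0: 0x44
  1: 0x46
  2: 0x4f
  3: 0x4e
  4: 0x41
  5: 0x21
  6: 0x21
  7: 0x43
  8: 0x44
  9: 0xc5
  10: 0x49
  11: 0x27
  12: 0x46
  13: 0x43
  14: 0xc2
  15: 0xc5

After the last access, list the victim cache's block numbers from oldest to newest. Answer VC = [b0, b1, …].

VC = [8, 4]

0: 0x44 (blk 8, set 0) → MISS  vc=[]
1: 0x46 (blk 8, set 0) → L1-HIT  vc=[]
2: 0x4f (blk 9, set 1) → MISS  vc=[]
3: 0x4e (blk 9, set 1) → L1-HIT  vc=[]
4: 0x41 (blk 8, set 0) → L1-HIT  vc=[]
5: 0x21 (blk 4, set 0) → MISS  vc=[8]
6: 0x21 (blk 4, set 0) → L1-HIT  vc=[8]
7: 0x43 (blk 8, set 0) → VC-HIT  vc=[4]
8: 0x44 (blk 8, set 0) → L1-HIT  vc=[4]
9: 0xc5 (blk 24, set 0) → MISS  vc=[4, 8]
10: 0x49 (blk 9, set 1) → L1-HIT  vc=[4, 8]
11: 0x27 (blk 4, set 0) → VC-HIT  vc=[24, 8]
12: 0x46 (blk 8, set 0) → VC-HIT  vc=[24, 4]
13: 0x43 (blk 8, set 0) → L1-HIT  vc=[24, 4]
14: 0xc2 (blk 24, set 0) → VC-HIT  vc=[8, 4]
15: 0xc5 (blk 24, set 0) → L1-HIT  vc=[8, 4]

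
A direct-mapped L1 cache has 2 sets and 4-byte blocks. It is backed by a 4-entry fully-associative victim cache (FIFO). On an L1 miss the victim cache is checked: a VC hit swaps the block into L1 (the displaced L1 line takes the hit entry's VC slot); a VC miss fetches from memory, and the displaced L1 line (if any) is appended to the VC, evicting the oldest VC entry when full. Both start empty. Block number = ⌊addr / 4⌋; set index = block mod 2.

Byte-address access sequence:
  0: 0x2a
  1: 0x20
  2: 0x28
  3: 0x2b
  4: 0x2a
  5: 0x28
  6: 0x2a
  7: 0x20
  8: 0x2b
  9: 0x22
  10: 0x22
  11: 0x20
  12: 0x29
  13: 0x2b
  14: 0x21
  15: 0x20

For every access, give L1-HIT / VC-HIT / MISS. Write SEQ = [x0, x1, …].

SEQ = [MISS, MISS, VC-HIT, L1-HIT, L1-HIT, L1-HIT, L1-HIT, VC-HIT, VC-HIT, VC-HIT, L1-HIT, L1-HIT, VC-HIT, L1-HIT, VC-HIT, L1-HIT]

  [0] addr=0x2a blk=10 s=0: MISS | VC []
  [1] addr=0x20 blk=8 s=0: MISS | VC [10]
  [2] addr=0x28 blk=10 s=0: VC-HIT | VC [8]
  [3] addr=0x2b blk=10 s=0: L1-HIT | VC [8]
  [4] addr=0x2a blk=10 s=0: L1-HIT | VC [8]
  [5] addr=0x28 blk=10 s=0: L1-HIT | VC [8]
  [6] addr=0x2a blk=10 s=0: L1-HIT | VC [8]
  [7] addr=0x20 blk=8 s=0: VC-HIT | VC [10]
  [8] addr=0x2b blk=10 s=0: VC-HIT | VC [8]
  [9] addr=0x22 blk=8 s=0: VC-HIT | VC [10]
  [10] addr=0x22 blk=8 s=0: L1-HIT | VC [10]
  [11] addr=0x20 blk=8 s=0: L1-HIT | VC [10]
  [12] addr=0x29 blk=10 s=0: VC-HIT | VC [8]
  [13] addr=0x2b blk=10 s=0: L1-HIT | VC [8]
  [14] addr=0x21 blk=8 s=0: VC-HIT | VC [10]
  [15] addr=0x20 blk=8 s=0: L1-HIT | VC [10]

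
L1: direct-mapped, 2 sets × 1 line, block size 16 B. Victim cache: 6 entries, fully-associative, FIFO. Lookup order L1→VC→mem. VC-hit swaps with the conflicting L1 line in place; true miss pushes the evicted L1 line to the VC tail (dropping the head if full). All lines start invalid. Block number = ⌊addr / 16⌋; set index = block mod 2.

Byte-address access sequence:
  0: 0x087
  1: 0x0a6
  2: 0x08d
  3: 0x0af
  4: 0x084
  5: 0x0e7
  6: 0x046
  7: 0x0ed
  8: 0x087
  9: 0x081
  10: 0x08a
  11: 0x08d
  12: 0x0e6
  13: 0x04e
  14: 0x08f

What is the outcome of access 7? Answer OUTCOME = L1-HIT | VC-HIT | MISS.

0: 0x87 (blk 8, set 0) → MISS  vc=[]
1: 0xa6 (blk 10, set 0) → MISS  vc=[8]
2: 0x8d (blk 8, set 0) → VC-HIT  vc=[10]
3: 0xaf (blk 10, set 0) → VC-HIT  vc=[8]
4: 0x84 (blk 8, set 0) → VC-HIT  vc=[10]
5: 0xe7 (blk 14, set 0) → MISS  vc=[10, 8]
6: 0x46 (blk 4, set 0) → MISS  vc=[10, 8, 14]
7: 0xed (blk 14, set 0) → VC-HIT  vc=[10, 8, 4]
8: 0x87 (blk 8, set 0) → VC-HIT  vc=[10, 14, 4]
9: 0x81 (blk 8, set 0) → L1-HIT  vc=[10, 14, 4]
10: 0x8a (blk 8, set 0) → L1-HIT  vc=[10, 14, 4]
11: 0x8d (blk 8, set 0) → L1-HIT  vc=[10, 14, 4]
12: 0xe6 (blk 14, set 0) → VC-HIT  vc=[10, 8, 4]
13: 0x4e (blk 4, set 0) → VC-HIT  vc=[10, 8, 14]
14: 0x8f (blk 8, set 0) → VC-HIT  vc=[10, 4, 14]

OUTCOME = VC-HIT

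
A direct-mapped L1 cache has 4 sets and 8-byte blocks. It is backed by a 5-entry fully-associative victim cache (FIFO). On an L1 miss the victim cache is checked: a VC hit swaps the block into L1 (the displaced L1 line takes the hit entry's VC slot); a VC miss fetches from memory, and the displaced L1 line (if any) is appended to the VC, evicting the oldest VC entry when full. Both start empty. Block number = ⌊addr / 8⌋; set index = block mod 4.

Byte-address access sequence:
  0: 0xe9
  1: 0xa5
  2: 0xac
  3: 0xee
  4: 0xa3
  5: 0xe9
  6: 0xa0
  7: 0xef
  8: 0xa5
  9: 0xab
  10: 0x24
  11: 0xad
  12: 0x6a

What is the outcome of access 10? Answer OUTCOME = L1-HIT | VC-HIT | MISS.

OUTCOME = MISS

#0 0xe9→b29/s1 MISS; vc=[]
#1 0xa5→b20/s0 MISS; vc=[]
#2 0xac→b21/s1 MISS; vc=[29]
#3 0xee→b29/s1 VC-HIT; vc=[21]
#4 0xa3→b20/s0 L1-HIT; vc=[21]
#5 0xe9→b29/s1 L1-HIT; vc=[21]
#6 0xa0→b20/s0 L1-HIT; vc=[21]
#7 0xef→b29/s1 L1-HIT; vc=[21]
#8 0xa5→b20/s0 L1-HIT; vc=[21]
#9 0xab→b21/s1 VC-HIT; vc=[29]
#10 0x24→b4/s0 MISS; vc=[29,20]
#11 0xad→b21/s1 L1-HIT; vc=[29,20]
#12 0x6a→b13/s1 MISS; vc=[29,20,21]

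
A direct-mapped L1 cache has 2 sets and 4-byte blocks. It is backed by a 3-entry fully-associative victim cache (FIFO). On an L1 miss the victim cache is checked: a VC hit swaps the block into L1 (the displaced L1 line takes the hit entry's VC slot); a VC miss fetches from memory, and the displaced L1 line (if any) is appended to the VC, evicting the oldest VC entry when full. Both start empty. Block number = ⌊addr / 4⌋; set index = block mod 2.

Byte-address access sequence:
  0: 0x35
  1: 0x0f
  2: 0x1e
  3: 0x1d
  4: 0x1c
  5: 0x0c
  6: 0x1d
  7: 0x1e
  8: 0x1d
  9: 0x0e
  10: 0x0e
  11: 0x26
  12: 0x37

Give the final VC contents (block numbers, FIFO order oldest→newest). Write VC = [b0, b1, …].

VC = [9, 7, 3]

0: 0x35 (blk 13, set 1) → MISS  vc=[]
1: 0xf (blk 3, set 1) → MISS  vc=[13]
2: 0x1e (blk 7, set 1) → MISS  vc=[13, 3]
3: 0x1d (blk 7, set 1) → L1-HIT  vc=[13, 3]
4: 0x1c (blk 7, set 1) → L1-HIT  vc=[13, 3]
5: 0xc (blk 3, set 1) → VC-HIT  vc=[13, 7]
6: 0x1d (blk 7, set 1) → VC-HIT  vc=[13, 3]
7: 0x1e (blk 7, set 1) → L1-HIT  vc=[13, 3]
8: 0x1d (blk 7, set 1) → L1-HIT  vc=[13, 3]
9: 0xe (blk 3, set 1) → VC-HIT  vc=[13, 7]
10: 0xe (blk 3, set 1) → L1-HIT  vc=[13, 7]
11: 0x26 (blk 9, set 1) → MISS  vc=[13, 7, 3]
12: 0x37 (blk 13, set 1) → VC-HIT  vc=[9, 7, 3]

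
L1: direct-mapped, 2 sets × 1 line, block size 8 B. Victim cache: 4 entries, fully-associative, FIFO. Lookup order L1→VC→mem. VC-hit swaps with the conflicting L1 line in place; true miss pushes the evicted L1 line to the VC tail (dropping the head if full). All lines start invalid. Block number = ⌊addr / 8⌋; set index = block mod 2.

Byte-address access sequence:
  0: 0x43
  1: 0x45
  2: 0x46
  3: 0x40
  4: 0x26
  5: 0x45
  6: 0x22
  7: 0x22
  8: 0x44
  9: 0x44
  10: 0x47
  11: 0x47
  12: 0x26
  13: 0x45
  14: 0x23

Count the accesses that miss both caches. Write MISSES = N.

#0 0x43→b8/s0 MISS; vc=[]
#1 0x45→b8/s0 L1-HIT; vc=[]
#2 0x46→b8/s0 L1-HIT; vc=[]
#3 0x40→b8/s0 L1-HIT; vc=[]
#4 0x26→b4/s0 MISS; vc=[8]
#5 0x45→b8/s0 VC-HIT; vc=[4]
#6 0x22→b4/s0 VC-HIT; vc=[8]
#7 0x22→b4/s0 L1-HIT; vc=[8]
#8 0x44→b8/s0 VC-HIT; vc=[4]
#9 0x44→b8/s0 L1-HIT; vc=[4]
#10 0x47→b8/s0 L1-HIT; vc=[4]
#11 0x47→b8/s0 L1-HIT; vc=[4]
#12 0x26→b4/s0 VC-HIT; vc=[8]
#13 0x45→b8/s0 VC-HIT; vc=[4]
#14 0x23→b4/s0 VC-HIT; vc=[8]

MISSES = 2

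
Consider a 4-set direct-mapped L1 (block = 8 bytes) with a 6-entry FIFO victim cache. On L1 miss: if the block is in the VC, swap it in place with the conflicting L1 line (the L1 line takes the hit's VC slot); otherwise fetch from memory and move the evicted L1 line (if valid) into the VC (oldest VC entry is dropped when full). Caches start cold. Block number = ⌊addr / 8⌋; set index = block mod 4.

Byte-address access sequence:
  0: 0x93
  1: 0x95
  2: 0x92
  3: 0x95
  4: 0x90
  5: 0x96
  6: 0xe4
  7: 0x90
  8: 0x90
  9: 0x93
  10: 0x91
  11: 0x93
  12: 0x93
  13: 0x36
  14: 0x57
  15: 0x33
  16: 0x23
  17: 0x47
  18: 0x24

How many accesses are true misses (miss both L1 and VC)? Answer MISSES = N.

MISSES = 6

0: 0x93 (blk 18, set 2) → MISS  vc=[]
1: 0x95 (blk 18, set 2) → L1-HIT  vc=[]
2: 0x92 (blk 18, set 2) → L1-HIT  vc=[]
3: 0x95 (blk 18, set 2) → L1-HIT  vc=[]
4: 0x90 (blk 18, set 2) → L1-HIT  vc=[]
5: 0x96 (blk 18, set 2) → L1-HIT  vc=[]
6: 0xe4 (blk 28, set 0) → MISS  vc=[]
7: 0x90 (blk 18, set 2) → L1-HIT  vc=[]
8: 0x90 (blk 18, set 2) → L1-HIT  vc=[]
9: 0x93 (blk 18, set 2) → L1-HIT  vc=[]
10: 0x91 (blk 18, set 2) → L1-HIT  vc=[]
11: 0x93 (blk 18, set 2) → L1-HIT  vc=[]
12: 0x93 (blk 18, set 2) → L1-HIT  vc=[]
13: 0x36 (blk 6, set 2) → MISS  vc=[18]
14: 0x57 (blk 10, set 2) → MISS  vc=[18, 6]
15: 0x33 (blk 6, set 2) → VC-HIT  vc=[18, 10]
16: 0x23 (blk 4, set 0) → MISS  vc=[18, 10, 28]
17: 0x47 (blk 8, set 0) → MISS  vc=[18, 10, 28, 4]
18: 0x24 (blk 4, set 0) → VC-HIT  vc=[18, 10, 28, 8]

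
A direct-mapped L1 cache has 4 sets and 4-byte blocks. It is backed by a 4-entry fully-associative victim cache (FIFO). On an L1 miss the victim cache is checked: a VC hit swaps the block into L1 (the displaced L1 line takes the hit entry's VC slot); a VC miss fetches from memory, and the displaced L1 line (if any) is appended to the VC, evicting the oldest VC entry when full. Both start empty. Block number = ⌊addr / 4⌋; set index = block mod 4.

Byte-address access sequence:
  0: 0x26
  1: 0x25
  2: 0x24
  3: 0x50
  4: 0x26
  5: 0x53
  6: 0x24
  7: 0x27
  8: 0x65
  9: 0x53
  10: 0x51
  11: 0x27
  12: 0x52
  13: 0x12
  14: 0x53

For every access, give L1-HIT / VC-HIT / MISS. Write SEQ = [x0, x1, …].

0: 0x26 (blk 9, set 1) → MISS  vc=[]
1: 0x25 (blk 9, set 1) → L1-HIT  vc=[]
2: 0x24 (blk 9, set 1) → L1-HIT  vc=[]
3: 0x50 (blk 20, set 0) → MISS  vc=[]
4: 0x26 (blk 9, set 1) → L1-HIT  vc=[]
5: 0x53 (blk 20, set 0) → L1-HIT  vc=[]
6: 0x24 (blk 9, set 1) → L1-HIT  vc=[]
7: 0x27 (blk 9, set 1) → L1-HIT  vc=[]
8: 0x65 (blk 25, set 1) → MISS  vc=[9]
9: 0x53 (blk 20, set 0) → L1-HIT  vc=[9]
10: 0x51 (blk 20, set 0) → L1-HIT  vc=[9]
11: 0x27 (blk 9, set 1) → VC-HIT  vc=[25]
12: 0x52 (blk 20, set 0) → L1-HIT  vc=[25]
13: 0x12 (blk 4, set 0) → MISS  vc=[25, 20]
14: 0x53 (blk 20, set 0) → VC-HIT  vc=[25, 4]

SEQ = [MISS, L1-HIT, L1-HIT, MISS, L1-HIT, L1-HIT, L1-HIT, L1-HIT, MISS, L1-HIT, L1-HIT, VC-HIT, L1-HIT, MISS, VC-HIT]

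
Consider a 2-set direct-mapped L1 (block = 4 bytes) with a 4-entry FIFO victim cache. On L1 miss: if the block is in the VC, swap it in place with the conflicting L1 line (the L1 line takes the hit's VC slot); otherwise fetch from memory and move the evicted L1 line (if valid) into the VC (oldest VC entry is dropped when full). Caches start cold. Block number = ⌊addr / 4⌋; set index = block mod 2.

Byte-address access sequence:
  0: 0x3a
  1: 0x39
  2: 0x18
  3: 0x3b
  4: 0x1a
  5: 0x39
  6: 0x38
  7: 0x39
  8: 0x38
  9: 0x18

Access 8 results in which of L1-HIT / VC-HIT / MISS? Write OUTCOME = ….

OUTCOME = L1-HIT

0: 0x3a (blk 14, set 0) → MISS  vc=[]
1: 0x39 (blk 14, set 0) → L1-HIT  vc=[]
2: 0x18 (blk 6, set 0) → MISS  vc=[14]
3: 0x3b (blk 14, set 0) → VC-HIT  vc=[6]
4: 0x1a (blk 6, set 0) → VC-HIT  vc=[14]
5: 0x39 (blk 14, set 0) → VC-HIT  vc=[6]
6: 0x38 (blk 14, set 0) → L1-HIT  vc=[6]
7: 0x39 (blk 14, set 0) → L1-HIT  vc=[6]
8: 0x38 (blk 14, set 0) → L1-HIT  vc=[6]
9: 0x18 (blk 6, set 0) → VC-HIT  vc=[14]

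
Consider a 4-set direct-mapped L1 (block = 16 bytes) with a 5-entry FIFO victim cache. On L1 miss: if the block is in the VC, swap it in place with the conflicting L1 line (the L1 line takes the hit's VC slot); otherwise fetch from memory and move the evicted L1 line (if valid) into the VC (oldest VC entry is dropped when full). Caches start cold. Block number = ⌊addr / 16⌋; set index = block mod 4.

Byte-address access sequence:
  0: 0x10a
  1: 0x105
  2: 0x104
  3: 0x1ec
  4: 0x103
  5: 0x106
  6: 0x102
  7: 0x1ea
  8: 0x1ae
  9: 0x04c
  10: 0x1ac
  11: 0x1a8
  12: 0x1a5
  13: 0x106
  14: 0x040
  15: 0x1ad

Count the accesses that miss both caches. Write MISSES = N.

0: 0x10a (blk 16, set 0) → MISS  vc=[]
1: 0x105 (blk 16, set 0) → L1-HIT  vc=[]
2: 0x104 (blk 16, set 0) → L1-HIT  vc=[]
3: 0x1ec (blk 30, set 2) → MISS  vc=[]
4: 0x103 (blk 16, set 0) → L1-HIT  vc=[]
5: 0x106 (blk 16, set 0) → L1-HIT  vc=[]
6: 0x102 (blk 16, set 0) → L1-HIT  vc=[]
7: 0x1ea (blk 30, set 2) → L1-HIT  vc=[]
8: 0x1ae (blk 26, set 2) → MISS  vc=[30]
9: 0x4c (blk 4, set 0) → MISS  vc=[30, 16]
10: 0x1ac (blk 26, set 2) → L1-HIT  vc=[30, 16]
11: 0x1a8 (blk 26, set 2) → L1-HIT  vc=[30, 16]
12: 0x1a5 (blk 26, set 2) → L1-HIT  vc=[30, 16]
13: 0x106 (blk 16, set 0) → VC-HIT  vc=[30, 4]
14: 0x40 (blk 4, set 0) → VC-HIT  vc=[30, 16]
15: 0x1ad (blk 26, set 2) → L1-HIT  vc=[30, 16]

MISSES = 4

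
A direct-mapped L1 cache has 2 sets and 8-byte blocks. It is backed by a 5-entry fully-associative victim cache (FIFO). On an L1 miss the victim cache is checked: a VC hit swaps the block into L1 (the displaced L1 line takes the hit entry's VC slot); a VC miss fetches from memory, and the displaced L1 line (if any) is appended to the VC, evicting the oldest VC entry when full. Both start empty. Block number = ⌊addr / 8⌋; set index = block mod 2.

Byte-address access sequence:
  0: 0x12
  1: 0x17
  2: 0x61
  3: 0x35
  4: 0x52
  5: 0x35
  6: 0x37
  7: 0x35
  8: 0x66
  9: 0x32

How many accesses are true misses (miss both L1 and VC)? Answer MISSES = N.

MISSES = 4

0: 0x12 (blk 2, set 0) → MISS  vc=[]
1: 0x17 (blk 2, set 0) → L1-HIT  vc=[]
2: 0x61 (blk 12, set 0) → MISS  vc=[2]
3: 0x35 (blk 6, set 0) → MISS  vc=[2, 12]
4: 0x52 (blk 10, set 0) → MISS  vc=[2, 12, 6]
5: 0x35 (blk 6, set 0) → VC-HIT  vc=[2, 12, 10]
6: 0x37 (blk 6, set 0) → L1-HIT  vc=[2, 12, 10]
7: 0x35 (blk 6, set 0) → L1-HIT  vc=[2, 12, 10]
8: 0x66 (blk 12, set 0) → VC-HIT  vc=[2, 6, 10]
9: 0x32 (blk 6, set 0) → VC-HIT  vc=[2, 12, 10]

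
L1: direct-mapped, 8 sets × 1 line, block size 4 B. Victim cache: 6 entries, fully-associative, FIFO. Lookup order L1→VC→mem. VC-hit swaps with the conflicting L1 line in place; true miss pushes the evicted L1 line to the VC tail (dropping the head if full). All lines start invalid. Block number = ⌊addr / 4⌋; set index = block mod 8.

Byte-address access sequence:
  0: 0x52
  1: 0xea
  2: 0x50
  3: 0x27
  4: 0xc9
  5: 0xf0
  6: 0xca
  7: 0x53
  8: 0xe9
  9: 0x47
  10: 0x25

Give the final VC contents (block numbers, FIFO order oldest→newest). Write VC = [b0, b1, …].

VC = [50, 60, 17]

#0 0x52→b20/s4 MISS; vc=[]
#1 0xea→b58/s2 MISS; vc=[]
#2 0x50→b20/s4 L1-HIT; vc=[]
#3 0x27→b9/s1 MISS; vc=[]
#4 0xc9→b50/s2 MISS; vc=[58]
#5 0xf0→b60/s4 MISS; vc=[58,20]
#6 0xca→b50/s2 L1-HIT; vc=[58,20]
#7 0x53→b20/s4 VC-HIT; vc=[58,60]
#8 0xe9→b58/s2 VC-HIT; vc=[50,60]
#9 0x47→b17/s1 MISS; vc=[50,60,9]
#10 0x25→b9/s1 VC-HIT; vc=[50,60,17]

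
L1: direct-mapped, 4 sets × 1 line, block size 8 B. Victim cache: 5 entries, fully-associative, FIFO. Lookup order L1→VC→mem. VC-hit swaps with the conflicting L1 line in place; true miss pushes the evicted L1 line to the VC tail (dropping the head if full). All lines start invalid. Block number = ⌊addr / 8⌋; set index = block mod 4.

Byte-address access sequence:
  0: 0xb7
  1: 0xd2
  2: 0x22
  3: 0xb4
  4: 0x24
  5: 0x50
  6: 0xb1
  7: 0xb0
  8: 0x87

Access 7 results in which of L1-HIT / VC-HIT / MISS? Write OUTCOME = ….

OUTCOME = L1-HIT

0: 0xb7 (blk 22, set 2) → MISS  vc=[]
1: 0xd2 (blk 26, set 2) → MISS  vc=[22]
2: 0x22 (blk 4, set 0) → MISS  vc=[22]
3: 0xb4 (blk 22, set 2) → VC-HIT  vc=[26]
4: 0x24 (blk 4, set 0) → L1-HIT  vc=[26]
5: 0x50 (blk 10, set 2) → MISS  vc=[26, 22]
6: 0xb1 (blk 22, set 2) → VC-HIT  vc=[26, 10]
7: 0xb0 (blk 22, set 2) → L1-HIT  vc=[26, 10]
8: 0x87 (blk 16, set 0) → MISS  vc=[26, 10, 4]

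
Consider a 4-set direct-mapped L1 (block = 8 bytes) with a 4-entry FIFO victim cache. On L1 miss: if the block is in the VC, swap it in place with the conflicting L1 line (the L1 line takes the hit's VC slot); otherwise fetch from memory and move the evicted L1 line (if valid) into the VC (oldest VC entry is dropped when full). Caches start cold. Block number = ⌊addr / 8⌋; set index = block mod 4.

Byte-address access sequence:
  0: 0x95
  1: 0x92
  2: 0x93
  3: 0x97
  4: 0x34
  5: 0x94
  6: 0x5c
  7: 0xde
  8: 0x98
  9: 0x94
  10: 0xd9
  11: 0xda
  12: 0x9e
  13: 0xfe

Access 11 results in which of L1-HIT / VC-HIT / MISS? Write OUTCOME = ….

0: 0x95 (blk 18, set 2) → MISS  vc=[]
1: 0x92 (blk 18, set 2) → L1-HIT  vc=[]
2: 0x93 (blk 18, set 2) → L1-HIT  vc=[]
3: 0x97 (blk 18, set 2) → L1-HIT  vc=[]
4: 0x34 (blk 6, set 2) → MISS  vc=[18]
5: 0x94 (blk 18, set 2) → VC-HIT  vc=[6]
6: 0x5c (blk 11, set 3) → MISS  vc=[6]
7: 0xde (blk 27, set 3) → MISS  vc=[6, 11]
8: 0x98 (blk 19, set 3) → MISS  vc=[6, 11, 27]
9: 0x94 (blk 18, set 2) → L1-HIT  vc=[6, 11, 27]
10: 0xd9 (blk 27, set 3) → VC-HIT  vc=[6, 11, 19]
11: 0xda (blk 27, set 3) → L1-HIT  vc=[6, 11, 19]
12: 0x9e (blk 19, set 3) → VC-HIT  vc=[6, 11, 27]
13: 0xfe (blk 31, set 3) → MISS  vc=[6, 11, 27, 19]

OUTCOME = L1-HIT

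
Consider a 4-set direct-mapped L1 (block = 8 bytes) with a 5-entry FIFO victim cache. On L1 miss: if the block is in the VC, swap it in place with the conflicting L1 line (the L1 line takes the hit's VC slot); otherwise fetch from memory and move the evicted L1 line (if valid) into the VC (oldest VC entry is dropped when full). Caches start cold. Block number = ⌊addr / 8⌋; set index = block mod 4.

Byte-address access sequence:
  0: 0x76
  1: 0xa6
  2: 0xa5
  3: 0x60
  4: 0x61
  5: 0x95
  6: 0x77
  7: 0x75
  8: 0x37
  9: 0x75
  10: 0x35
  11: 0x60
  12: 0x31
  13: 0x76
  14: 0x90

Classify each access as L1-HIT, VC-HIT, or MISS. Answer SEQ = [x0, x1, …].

SEQ = [MISS, MISS, L1-HIT, MISS, L1-HIT, MISS, VC-HIT, L1-HIT, MISS, VC-HIT, VC-HIT, L1-HIT, L1-HIT, VC-HIT, VC-HIT]

0: 0x76 (blk 14, set 2) → MISS  vc=[]
1: 0xa6 (blk 20, set 0) → MISS  vc=[]
2: 0xa5 (blk 20, set 0) → L1-HIT  vc=[]
3: 0x60 (blk 12, set 0) → MISS  vc=[20]
4: 0x61 (blk 12, set 0) → L1-HIT  vc=[20]
5: 0x95 (blk 18, set 2) → MISS  vc=[20, 14]
6: 0x77 (blk 14, set 2) → VC-HIT  vc=[20, 18]
7: 0x75 (blk 14, set 2) → L1-HIT  vc=[20, 18]
8: 0x37 (blk 6, set 2) → MISS  vc=[20, 18, 14]
9: 0x75 (blk 14, set 2) → VC-HIT  vc=[20, 18, 6]
10: 0x35 (blk 6, set 2) → VC-HIT  vc=[20, 18, 14]
11: 0x60 (blk 12, set 0) → L1-HIT  vc=[20, 18, 14]
12: 0x31 (blk 6, set 2) → L1-HIT  vc=[20, 18, 14]
13: 0x76 (blk 14, set 2) → VC-HIT  vc=[20, 18, 6]
14: 0x90 (blk 18, set 2) → VC-HIT  vc=[20, 14, 6]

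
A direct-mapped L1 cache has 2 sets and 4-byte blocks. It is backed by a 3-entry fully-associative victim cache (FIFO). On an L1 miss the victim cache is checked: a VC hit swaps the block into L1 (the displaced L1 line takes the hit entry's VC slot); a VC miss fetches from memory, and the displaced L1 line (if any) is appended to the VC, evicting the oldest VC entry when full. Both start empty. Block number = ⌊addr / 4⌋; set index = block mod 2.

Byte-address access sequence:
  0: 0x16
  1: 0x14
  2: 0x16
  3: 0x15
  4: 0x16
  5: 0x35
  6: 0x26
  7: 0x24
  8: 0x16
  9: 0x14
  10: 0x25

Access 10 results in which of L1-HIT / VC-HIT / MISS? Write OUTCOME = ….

0: 0x16 (blk 5, set 1) → MISS  vc=[]
1: 0x14 (blk 5, set 1) → L1-HIT  vc=[]
2: 0x16 (blk 5, set 1) → L1-HIT  vc=[]
3: 0x15 (blk 5, set 1) → L1-HIT  vc=[]
4: 0x16 (blk 5, set 1) → L1-HIT  vc=[]
5: 0x35 (blk 13, set 1) → MISS  vc=[5]
6: 0x26 (blk 9, set 1) → MISS  vc=[5, 13]
7: 0x24 (blk 9, set 1) → L1-HIT  vc=[5, 13]
8: 0x16 (blk 5, set 1) → VC-HIT  vc=[9, 13]
9: 0x14 (blk 5, set 1) → L1-HIT  vc=[9, 13]
10: 0x25 (blk 9, set 1) → VC-HIT  vc=[5, 13]

OUTCOME = VC-HIT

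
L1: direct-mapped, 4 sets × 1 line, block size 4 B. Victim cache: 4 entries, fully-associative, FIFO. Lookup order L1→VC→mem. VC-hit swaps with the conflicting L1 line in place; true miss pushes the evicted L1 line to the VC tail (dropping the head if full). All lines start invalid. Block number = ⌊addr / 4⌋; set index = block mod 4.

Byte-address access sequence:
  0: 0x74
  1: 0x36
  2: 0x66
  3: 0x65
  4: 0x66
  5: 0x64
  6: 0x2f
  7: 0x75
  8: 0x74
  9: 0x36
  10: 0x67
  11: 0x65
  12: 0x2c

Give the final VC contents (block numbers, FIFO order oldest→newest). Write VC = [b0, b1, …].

#0 0x74→b29/s1 MISS; vc=[]
#1 0x36→b13/s1 MISS; vc=[29]
#2 0x66→b25/s1 MISS; vc=[29,13]
#3 0x65→b25/s1 L1-HIT; vc=[29,13]
#4 0x66→b25/s1 L1-HIT; vc=[29,13]
#5 0x64→b25/s1 L1-HIT; vc=[29,13]
#6 0x2f→b11/s3 MISS; vc=[29,13]
#7 0x75→b29/s1 VC-HIT; vc=[25,13]
#8 0x74→b29/s1 L1-HIT; vc=[25,13]
#9 0x36→b13/s1 VC-HIT; vc=[25,29]
#10 0x67→b25/s1 VC-HIT; vc=[13,29]
#11 0x65→b25/s1 L1-HIT; vc=[13,29]
#12 0x2c→b11/s3 L1-HIT; vc=[13,29]

VC = [13, 29]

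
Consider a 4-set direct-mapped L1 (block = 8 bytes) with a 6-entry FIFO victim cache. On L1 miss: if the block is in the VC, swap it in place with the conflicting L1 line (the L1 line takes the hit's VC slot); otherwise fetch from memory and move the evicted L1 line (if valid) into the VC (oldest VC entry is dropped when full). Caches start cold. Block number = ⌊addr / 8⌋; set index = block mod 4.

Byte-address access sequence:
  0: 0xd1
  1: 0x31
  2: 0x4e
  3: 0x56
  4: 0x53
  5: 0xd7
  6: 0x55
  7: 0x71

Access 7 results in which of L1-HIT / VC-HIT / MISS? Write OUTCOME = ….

OUTCOME = MISS

  [0] addr=0xd1 blk=26 s=2: MISS | VC []
  [1] addr=0x31 blk=6 s=2: MISS | VC [26]
  [2] addr=0x4e blk=9 s=1: MISS | VC [26]
  [3] addr=0x56 blk=10 s=2: MISS | VC [26, 6]
  [4] addr=0x53 blk=10 s=2: L1-HIT | VC [26, 6]
  [5] addr=0xd7 blk=26 s=2: VC-HIT | VC [10, 6]
  [6] addr=0x55 blk=10 s=2: VC-HIT | VC [26, 6]
  [7] addr=0x71 blk=14 s=2: MISS | VC [26, 6, 10]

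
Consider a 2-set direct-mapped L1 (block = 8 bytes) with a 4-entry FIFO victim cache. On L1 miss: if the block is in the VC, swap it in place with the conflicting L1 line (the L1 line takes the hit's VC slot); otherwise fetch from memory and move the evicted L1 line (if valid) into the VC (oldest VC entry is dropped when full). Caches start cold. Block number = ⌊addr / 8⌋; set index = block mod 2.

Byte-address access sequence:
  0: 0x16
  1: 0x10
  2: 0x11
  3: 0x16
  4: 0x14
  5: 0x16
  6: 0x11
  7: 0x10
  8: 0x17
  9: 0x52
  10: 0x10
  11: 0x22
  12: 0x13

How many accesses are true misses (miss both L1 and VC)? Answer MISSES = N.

#0 0x16→b2/s0 MISS; vc=[]
#1 0x10→b2/s0 L1-HIT; vc=[]
#2 0x11→b2/s0 L1-HIT; vc=[]
#3 0x16→b2/s0 L1-HIT; vc=[]
#4 0x14→b2/s0 L1-HIT; vc=[]
#5 0x16→b2/s0 L1-HIT; vc=[]
#6 0x11→b2/s0 L1-HIT; vc=[]
#7 0x10→b2/s0 L1-HIT; vc=[]
#8 0x17→b2/s0 L1-HIT; vc=[]
#9 0x52→b10/s0 MISS; vc=[2]
#10 0x10→b2/s0 VC-HIT; vc=[10]
#11 0x22→b4/s0 MISS; vc=[10,2]
#12 0x13→b2/s0 VC-HIT; vc=[10,4]

MISSES = 3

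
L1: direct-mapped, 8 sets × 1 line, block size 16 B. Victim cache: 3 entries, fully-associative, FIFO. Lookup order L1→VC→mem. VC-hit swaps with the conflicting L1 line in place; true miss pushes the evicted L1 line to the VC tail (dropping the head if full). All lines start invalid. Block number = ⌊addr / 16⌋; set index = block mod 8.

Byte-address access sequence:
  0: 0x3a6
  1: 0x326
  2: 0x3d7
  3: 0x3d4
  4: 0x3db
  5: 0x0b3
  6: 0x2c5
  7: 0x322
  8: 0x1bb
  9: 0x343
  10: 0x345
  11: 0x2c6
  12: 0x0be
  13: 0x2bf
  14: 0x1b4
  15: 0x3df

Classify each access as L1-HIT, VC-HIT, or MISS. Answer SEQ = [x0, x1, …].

SEQ = [MISS, MISS, MISS, L1-HIT, L1-HIT, MISS, MISS, L1-HIT, MISS, MISS, L1-HIT, VC-HIT, VC-HIT, MISS, VC-HIT, L1-HIT]

#0 0x3a6→b58/s2 MISS; vc=[]
#1 0x326→b50/s2 MISS; vc=[58]
#2 0x3d7→b61/s5 MISS; vc=[58]
#3 0x3d4→b61/s5 L1-HIT; vc=[58]
#4 0x3db→b61/s5 L1-HIT; vc=[58]
#5 0xb3→b11/s3 MISS; vc=[58]
#6 0x2c5→b44/s4 MISS; vc=[58]
#7 0x322→b50/s2 L1-HIT; vc=[58]
#8 0x1bb→b27/s3 MISS; vc=[58,11]
#9 0x343→b52/s4 MISS; vc=[58,11,44]
#10 0x345→b52/s4 L1-HIT; vc=[58,11,44]
#11 0x2c6→b44/s4 VC-HIT; vc=[58,11,52]
#12 0xbe→b11/s3 VC-HIT; vc=[58,27,52]
#13 0x2bf→b43/s3 MISS; vc=[27,52,11]
#14 0x1b4→b27/s3 VC-HIT; vc=[43,52,11]
#15 0x3df→b61/s5 L1-HIT; vc=[43,52,11]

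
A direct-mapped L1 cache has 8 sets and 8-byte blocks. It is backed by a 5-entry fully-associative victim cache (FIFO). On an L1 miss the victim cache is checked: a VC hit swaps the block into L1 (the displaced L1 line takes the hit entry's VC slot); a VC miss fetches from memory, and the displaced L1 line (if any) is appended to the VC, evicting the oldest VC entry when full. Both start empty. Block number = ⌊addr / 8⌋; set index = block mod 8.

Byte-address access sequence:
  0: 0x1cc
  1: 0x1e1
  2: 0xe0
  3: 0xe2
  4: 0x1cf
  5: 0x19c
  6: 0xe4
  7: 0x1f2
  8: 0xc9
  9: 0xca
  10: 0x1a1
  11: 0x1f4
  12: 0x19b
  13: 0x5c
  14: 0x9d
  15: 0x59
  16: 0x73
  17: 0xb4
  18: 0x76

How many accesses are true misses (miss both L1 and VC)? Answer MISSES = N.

MISSES = 11

0: 0x1cc (blk 57, set 1) → MISS  vc=[]
1: 0x1e1 (blk 60, set 4) → MISS  vc=[]
2: 0xe0 (blk 28, set 4) → MISS  vc=[60]
3: 0xe2 (blk 28, set 4) → L1-HIT  vc=[60]
4: 0x1cf (blk 57, set 1) → L1-HIT  vc=[60]
5: 0x19c (blk 51, set 3) → MISS  vc=[60]
6: 0xe4 (blk 28, set 4) → L1-HIT  vc=[60]
7: 0x1f2 (blk 62, set 6) → MISS  vc=[60]
8: 0xc9 (blk 25, set 1) → MISS  vc=[60, 57]
9: 0xca (blk 25, set 1) → L1-HIT  vc=[60, 57]
10: 0x1a1 (blk 52, set 4) → MISS  vc=[60, 57, 28]
11: 0x1f4 (blk 62, set 6) → L1-HIT  vc=[60, 57, 28]
12: 0x19b (blk 51, set 3) → L1-HIT  vc=[60, 57, 28]
13: 0x5c (blk 11, set 3) → MISS  vc=[60, 57, 28, 51]
14: 0x9d (blk 19, set 3) → MISS  vc=[60, 57, 28, 51, 11]
15: 0x59 (blk 11, set 3) → VC-HIT  vc=[60, 57, 28, 51, 19]
16: 0x73 (blk 14, set 6) → MISS  vc=[57, 28, 51, 19, 62]
17: 0xb4 (blk 22, set 6) → MISS  vc=[28, 51, 19, 62, 14]
18: 0x76 (blk 14, set 6) → VC-HIT  vc=[28, 51, 19, 62, 22]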